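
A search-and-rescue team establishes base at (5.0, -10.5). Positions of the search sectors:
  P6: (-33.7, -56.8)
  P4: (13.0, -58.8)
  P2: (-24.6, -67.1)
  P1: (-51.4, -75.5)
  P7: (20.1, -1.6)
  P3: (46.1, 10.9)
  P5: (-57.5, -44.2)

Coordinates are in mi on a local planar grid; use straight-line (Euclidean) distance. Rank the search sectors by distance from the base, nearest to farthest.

Distance from the base at (5.0, -10.5) to each:
P7 (20.1, -1.6): 17.5 mi
P3 (46.1, 10.9): 46.3 mi
P4 (13.0, -58.8): 49.0 mi
P6 (-33.7, -56.8): 60.3 mi
P2 (-24.6, -67.1): 63.9 mi
P5 (-57.5, -44.2): 71.0 mi
P1 (-51.4, -75.5): 86.1 mi

P7, P3, P4, P6, P2, P5, P1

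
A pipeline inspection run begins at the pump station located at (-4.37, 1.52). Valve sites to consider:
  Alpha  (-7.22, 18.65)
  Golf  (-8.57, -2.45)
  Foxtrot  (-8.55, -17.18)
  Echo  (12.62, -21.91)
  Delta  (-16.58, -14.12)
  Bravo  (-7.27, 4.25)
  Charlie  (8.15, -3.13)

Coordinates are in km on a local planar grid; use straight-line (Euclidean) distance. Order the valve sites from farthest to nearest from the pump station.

Echo, Delta, Foxtrot, Alpha, Charlie, Golf, Bravo

Computing each straight-line distance from (-4.37, 1.52):
Echo (12.62, -21.91): 28.9 km
Delta (-16.58, -14.12): 19.8 km
Foxtrot (-8.55, -17.18): 19.2 km
Alpha (-7.22, 18.65): 17.4 km
Charlie (8.15, -3.13): 13.4 km
Golf (-8.57, -2.45): 5.8 km
Bravo (-7.27, 4.25): 4.0 km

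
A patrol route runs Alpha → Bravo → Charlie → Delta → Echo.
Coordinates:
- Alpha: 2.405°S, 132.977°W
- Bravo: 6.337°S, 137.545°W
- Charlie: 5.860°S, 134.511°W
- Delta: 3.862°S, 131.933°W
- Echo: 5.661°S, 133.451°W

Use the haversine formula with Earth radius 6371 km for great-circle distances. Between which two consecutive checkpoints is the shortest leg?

Leg distances:
Alpha→Bravo: 669.0 km
Bravo→Charlie: 339.6 km
Charlie→Delta: 361.8 km
Delta→Echo: 261.4 km
The shortest leg is Delta–Echo at 261.4 km.

Delta–Echo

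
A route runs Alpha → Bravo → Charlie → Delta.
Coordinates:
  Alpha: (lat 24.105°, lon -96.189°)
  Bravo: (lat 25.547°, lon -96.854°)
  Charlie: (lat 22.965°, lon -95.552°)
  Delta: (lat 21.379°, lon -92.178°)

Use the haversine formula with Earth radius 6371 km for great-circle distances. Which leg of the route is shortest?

Leg distances:
Alpha→Bravo: 173.8 km
Bravo→Charlie: 316.0 km
Charlie→Delta: 389.6 km
The shortest leg is Alpha–Bravo at 173.8 km.

Alpha–Bravo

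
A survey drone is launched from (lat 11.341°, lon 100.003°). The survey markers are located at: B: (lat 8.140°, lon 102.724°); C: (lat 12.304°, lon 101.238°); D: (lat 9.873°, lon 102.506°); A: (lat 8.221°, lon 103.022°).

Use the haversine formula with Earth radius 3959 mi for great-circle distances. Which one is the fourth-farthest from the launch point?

Distance to each, sorted:
A: 297.9 mi
B: 288.5 mi
D: 198.0 mi
C: 106.8 mi
The fourth-farthest is C at 106.8 mi.

C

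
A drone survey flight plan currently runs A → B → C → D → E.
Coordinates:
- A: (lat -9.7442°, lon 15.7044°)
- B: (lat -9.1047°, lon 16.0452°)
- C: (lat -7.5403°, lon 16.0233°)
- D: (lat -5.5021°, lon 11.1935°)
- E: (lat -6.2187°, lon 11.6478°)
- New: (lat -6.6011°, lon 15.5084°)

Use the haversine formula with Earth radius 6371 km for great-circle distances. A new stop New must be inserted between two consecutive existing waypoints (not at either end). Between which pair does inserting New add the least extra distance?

Added distance for inserting New between each consecutive pair:
A–B: 554.4 km
B–C: 229.5 km
C–D: 31.7 km
D–E: 827.0 km
Smallest added distance is 31.7 km, inserting between C and D.

between C and D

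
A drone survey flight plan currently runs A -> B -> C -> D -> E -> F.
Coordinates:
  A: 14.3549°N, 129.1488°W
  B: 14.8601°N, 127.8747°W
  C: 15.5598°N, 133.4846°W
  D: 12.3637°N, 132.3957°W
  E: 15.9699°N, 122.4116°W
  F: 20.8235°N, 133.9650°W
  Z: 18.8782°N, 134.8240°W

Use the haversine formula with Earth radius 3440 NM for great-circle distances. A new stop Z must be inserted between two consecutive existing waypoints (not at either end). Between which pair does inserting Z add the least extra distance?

between E and F

Added distance for inserting Z between each consecutive pair:
A–B: 811.0 NM
B–C: 352.2 NM
C–D: 427.0 NM
D–E: 527.4 NM
E–F: 138.9 NM
Smallest added distance is 138.9 NM, inserting between E and F.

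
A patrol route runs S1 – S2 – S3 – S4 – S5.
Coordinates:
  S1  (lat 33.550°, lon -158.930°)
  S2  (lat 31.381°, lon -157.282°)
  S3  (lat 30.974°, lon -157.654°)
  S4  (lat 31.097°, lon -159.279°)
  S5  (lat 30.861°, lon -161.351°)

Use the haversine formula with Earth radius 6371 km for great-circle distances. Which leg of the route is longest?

Leg distances:
S1→S2: 286.5 km
S2→S3: 57.5 km
S3→S4: 155.4 km
S4→S5: 199.3 km
The longest leg is S1–S2 at 286.5 km.

S1–S2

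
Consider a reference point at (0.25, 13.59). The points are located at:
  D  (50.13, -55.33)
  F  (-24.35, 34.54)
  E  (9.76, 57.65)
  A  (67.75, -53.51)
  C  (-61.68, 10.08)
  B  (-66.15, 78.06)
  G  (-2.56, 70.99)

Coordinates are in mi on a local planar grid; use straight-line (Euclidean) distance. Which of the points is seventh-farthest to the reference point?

F

Distances from the reference point ((0.25, 13.59)):
A: 95.2 mi
B: 92.5 mi
D: 85.1 mi
C: 62.0 mi
G: 57.5 mi
E: 45.1 mi
F: 32.3 mi
The seventh-farthest is F at 32.3 mi.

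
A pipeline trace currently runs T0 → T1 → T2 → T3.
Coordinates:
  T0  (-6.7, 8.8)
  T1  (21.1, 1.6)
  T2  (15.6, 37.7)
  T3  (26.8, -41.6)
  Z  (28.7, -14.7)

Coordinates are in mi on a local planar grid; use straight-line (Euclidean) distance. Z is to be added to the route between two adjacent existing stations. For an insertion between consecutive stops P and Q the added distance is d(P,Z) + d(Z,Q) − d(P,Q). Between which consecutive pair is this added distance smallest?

between T2 and T3

Added distance for inserting Z between each consecutive pair:
T0–T1: 31.8 mi
T1–T2: 35.5 mi
T2–T3: 0.9 mi
Smallest added distance is 0.9 mi, inserting between T2 and T3.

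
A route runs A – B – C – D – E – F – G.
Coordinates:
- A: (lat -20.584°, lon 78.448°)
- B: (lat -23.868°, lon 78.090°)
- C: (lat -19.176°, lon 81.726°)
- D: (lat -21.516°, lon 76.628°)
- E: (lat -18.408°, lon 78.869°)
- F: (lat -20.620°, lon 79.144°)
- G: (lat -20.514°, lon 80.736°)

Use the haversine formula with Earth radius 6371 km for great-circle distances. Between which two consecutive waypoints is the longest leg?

B–C

Leg distances:
A→B: 367.0 km
B→C: 643.1 km
C→D: 591.7 km
D→E: 417.5 km
E→F: 247.6 km
F→G: 166.2 km
The longest leg is B–C at 643.1 km.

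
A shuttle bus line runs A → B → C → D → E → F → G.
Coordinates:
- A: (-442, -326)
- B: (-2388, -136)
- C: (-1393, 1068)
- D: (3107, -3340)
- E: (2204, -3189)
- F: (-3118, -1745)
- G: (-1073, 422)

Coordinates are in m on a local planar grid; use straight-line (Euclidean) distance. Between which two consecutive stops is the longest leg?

Leg distances:
A→B: 1955.3 m
B→C: 1561.9 m
C→D: 6299.2 m
D→E: 915.5 m
E→F: 5514.4 m
F→G: 2979.6 m
The longest leg is C–D at 6299.2 m.

C–D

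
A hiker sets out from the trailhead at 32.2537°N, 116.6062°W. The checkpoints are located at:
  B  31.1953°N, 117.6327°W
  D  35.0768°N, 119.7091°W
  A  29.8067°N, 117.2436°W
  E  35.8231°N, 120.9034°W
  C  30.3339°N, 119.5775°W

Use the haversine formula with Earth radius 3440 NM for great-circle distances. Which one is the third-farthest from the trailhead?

Distances from the trailhead (32.2537°N, 116.6062°W):
E: 302.6 NM
D: 229.7 NM
C: 191.1 NM
A: 150.5 NM
B: 82.4 NM
The third-farthest is C at 191.1 NM.

C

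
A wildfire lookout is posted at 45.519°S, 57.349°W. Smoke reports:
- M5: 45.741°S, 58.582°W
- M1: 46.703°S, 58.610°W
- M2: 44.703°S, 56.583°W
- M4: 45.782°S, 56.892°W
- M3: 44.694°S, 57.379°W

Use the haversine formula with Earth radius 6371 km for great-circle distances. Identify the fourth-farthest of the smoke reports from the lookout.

M3

Distance to each, sorted:
M1: 163.6 km
M2: 108.8 km
M5: 99.0 km
M3: 91.8 km
M4: 46.0 km
The fourth-farthest is M3 at 91.8 km.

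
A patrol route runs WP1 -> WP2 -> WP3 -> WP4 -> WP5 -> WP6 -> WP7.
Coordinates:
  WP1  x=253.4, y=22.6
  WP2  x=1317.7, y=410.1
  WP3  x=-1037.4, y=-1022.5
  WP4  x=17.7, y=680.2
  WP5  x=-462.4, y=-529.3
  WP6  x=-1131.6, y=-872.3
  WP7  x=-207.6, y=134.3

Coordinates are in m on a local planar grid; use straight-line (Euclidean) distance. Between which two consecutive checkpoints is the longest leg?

Leg distances:
WP1→WP2: 1132.6 m
WP2→WP3: 2756.6 m
WP3→WP4: 2003.1 m
WP4→WP5: 1301.3 m
WP5→WP6: 752.0 m
WP6→WP7: 1366.4 m
The longest leg is WP2–WP3 at 2756.6 m.

WP2–WP3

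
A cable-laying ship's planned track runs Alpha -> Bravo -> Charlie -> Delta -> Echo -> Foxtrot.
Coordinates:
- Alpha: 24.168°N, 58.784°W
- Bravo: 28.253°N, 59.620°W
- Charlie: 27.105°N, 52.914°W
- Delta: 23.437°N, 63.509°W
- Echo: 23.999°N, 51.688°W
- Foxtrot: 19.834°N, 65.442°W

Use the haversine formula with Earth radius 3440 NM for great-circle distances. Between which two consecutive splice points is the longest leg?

Leg distances:
Alpha→Bravo: 249.4 NM
Bravo→Charlie: 363.1 NM
Charlie→Delta: 615.7 NM
Delta→Echo: 650.5 NM
Echo→Foxtrot: 805.4 NM
The longest leg is Echo–Foxtrot at 805.4 NM.

Echo–Foxtrot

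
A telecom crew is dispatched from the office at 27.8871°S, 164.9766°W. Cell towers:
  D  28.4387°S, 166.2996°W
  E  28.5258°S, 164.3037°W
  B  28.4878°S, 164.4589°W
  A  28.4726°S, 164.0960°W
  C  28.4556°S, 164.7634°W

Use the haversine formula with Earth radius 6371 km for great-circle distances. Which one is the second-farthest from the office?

Distance to each, sorted:
D: 143.5 km
A: 108.1 km
E: 96.9 km
B: 83.9 km
C: 66.6 km
The second-farthest is A at 108.1 km.

A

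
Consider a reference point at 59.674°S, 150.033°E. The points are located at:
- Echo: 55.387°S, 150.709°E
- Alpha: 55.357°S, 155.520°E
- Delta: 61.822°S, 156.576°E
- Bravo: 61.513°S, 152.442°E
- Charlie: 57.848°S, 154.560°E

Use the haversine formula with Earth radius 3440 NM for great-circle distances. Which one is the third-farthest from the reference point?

Delta

Distances from the reference point (59.674°S, 150.033°E):
Alpha: 313.6 NM
Echo: 258.3 NM
Delta: 231.1 NM
Charlie: 178.5 NM
Bravo: 131.3 NM
The third-farthest is Delta at 231.1 NM.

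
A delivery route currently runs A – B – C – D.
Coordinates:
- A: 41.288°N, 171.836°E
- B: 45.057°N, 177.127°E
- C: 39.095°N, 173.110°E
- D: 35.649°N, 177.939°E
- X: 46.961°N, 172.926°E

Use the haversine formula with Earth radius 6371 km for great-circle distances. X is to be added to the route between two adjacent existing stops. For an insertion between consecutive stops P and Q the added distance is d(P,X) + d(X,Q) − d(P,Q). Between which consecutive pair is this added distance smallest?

between A and B

Added distance for inserting X between each consecutive pair:
A–B: 424.6 km
B–C: 521.1 km
C–D: 1626.4 km
Smallest added distance is 424.6 km, inserting between A and B.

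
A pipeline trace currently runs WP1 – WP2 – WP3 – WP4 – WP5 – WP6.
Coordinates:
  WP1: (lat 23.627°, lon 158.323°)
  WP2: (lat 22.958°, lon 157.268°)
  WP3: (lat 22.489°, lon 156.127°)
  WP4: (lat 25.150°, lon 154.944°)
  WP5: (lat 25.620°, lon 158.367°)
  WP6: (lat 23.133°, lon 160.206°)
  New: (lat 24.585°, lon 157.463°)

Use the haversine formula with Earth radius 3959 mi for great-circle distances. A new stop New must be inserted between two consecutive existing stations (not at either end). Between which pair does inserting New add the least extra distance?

between WP4 and WP5

Added distance for inserting New between each consecutive pair:
WP1–WP2: 117.3 mi
WP2–WP3: 201.2 mi
WP3–WP4: 131.9 mi
WP4–WP5: 37.7 mi
WP5–WP6: 84.3 mi
Smallest added distance is 37.7 mi, inserting between WP4 and WP5.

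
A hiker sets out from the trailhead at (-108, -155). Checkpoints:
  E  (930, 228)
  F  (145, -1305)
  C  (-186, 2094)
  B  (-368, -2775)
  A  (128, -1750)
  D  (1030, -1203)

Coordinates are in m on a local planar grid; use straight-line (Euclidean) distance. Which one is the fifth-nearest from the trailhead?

C

Distance to each, sorted:
E: 1106.4 m
F: 1177.5 m
D: 1547.0 m
A: 1612.4 m
C: 2250.4 m
B: 2632.9 m
The fifth-nearest is C at 2250.4 m.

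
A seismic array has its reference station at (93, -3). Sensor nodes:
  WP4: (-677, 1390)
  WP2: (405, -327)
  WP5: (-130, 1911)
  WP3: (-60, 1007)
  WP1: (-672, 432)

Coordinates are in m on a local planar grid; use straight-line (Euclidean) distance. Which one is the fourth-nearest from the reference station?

WP4

Distance to each, sorted:
WP2: 449.8 m
WP1: 880.0 m
WP3: 1021.5 m
WP4: 1591.6 m
WP5: 1926.9 m
The fourth-nearest is WP4 at 1591.6 m.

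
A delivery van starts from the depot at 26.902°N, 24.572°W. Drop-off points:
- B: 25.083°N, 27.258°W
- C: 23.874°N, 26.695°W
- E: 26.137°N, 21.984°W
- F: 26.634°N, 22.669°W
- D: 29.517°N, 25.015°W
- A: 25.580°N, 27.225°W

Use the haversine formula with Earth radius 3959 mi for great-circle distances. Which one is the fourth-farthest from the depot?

Distance to each, sorted:
C: 247.7 mi
B: 208.9 mi
A: 188.1 mi
D: 182.7 mi
E: 168.5 mi
F: 118.9 mi
The fourth-farthest is D at 182.7 mi.

D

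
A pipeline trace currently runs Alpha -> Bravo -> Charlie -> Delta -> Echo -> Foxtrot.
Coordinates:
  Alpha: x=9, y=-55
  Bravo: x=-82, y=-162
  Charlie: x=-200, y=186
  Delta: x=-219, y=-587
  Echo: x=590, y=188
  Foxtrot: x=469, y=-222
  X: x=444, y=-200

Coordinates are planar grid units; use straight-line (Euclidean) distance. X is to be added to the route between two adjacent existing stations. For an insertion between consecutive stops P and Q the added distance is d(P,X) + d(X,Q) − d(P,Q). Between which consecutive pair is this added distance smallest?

between Echo and Foxtrot

Added distance for inserting X between each consecutive pair:
Alpha–Bravo: 845.4
Bravo–Charlie: 910.7
Charlie–Delta: 745.3
Delta–Echo: 61.9
Echo–Foxtrot: 20.4
Smallest added distance is 20.4, inserting between Echo and Foxtrot.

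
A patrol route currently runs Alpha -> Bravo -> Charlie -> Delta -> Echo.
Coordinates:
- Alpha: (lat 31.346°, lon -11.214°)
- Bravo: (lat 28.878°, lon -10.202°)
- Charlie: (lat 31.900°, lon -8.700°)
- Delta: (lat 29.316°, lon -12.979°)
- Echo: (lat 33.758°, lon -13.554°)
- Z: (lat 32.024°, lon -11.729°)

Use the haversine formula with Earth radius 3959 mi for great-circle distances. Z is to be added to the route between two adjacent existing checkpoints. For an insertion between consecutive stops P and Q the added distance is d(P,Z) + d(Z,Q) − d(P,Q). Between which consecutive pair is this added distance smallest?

between Delta and Echo

Added distance for inserting Z between each consecutive pair:
Alpha–Bravo: 110.5 mi
Bravo–Charlie: 186.2 mi
Charlie–Delta: 68.3 mi
Delta–Echo: 52.4 mi
Smallest added distance is 52.4 mi, inserting between Delta and Echo.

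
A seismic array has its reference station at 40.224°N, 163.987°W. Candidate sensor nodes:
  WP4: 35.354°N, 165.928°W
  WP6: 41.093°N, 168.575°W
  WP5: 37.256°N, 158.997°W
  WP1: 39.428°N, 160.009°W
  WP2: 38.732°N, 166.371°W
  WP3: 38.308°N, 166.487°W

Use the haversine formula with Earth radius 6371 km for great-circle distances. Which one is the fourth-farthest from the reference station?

Distance to each, sorted:
WP4: 567.7 km
WP5: 544.1 km
WP6: 398.8 km
WP1: 351.0 km
WP3: 302.8 km
WP2: 263.4 km
The fourth-farthest is WP1 at 351.0 km.

WP1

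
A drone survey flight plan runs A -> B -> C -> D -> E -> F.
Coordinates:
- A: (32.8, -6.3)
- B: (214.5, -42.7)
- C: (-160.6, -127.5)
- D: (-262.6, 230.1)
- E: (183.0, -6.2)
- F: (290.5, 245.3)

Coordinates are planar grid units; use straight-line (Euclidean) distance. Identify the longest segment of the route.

D–E

Leg distances:
A→B: 185.3
B→C: 384.6
C→D: 371.9
D→E: 504.4
E→F: 273.5
The longest leg is D–E at 504.4.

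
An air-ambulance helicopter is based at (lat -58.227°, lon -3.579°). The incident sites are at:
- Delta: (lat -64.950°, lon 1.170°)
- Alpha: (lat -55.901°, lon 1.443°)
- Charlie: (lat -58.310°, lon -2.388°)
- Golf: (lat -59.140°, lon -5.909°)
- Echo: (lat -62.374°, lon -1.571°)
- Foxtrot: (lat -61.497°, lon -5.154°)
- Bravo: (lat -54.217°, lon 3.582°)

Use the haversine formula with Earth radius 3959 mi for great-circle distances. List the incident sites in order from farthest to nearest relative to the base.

Delta, Bravo, Echo, Alpha, Foxtrot, Golf, Charlie

Distances from the base:
Delta (lat -64.950°, lon 1.170°): 489.7 mi
Bravo (lat -54.217°, lon 3.582°): 390.1 mi
Echo (lat -62.374°, lon -1.571°): 294.6 mi
Alpha (lat -55.901°, lon 1.443°): 247.7 mi
Foxtrot (lat -61.497°, lon -5.154°): 232.4 mi
Golf (lat -59.140°, lon -5.909°): 104.8 mi
Charlie (lat -58.310°, lon -2.388°): 43.7 mi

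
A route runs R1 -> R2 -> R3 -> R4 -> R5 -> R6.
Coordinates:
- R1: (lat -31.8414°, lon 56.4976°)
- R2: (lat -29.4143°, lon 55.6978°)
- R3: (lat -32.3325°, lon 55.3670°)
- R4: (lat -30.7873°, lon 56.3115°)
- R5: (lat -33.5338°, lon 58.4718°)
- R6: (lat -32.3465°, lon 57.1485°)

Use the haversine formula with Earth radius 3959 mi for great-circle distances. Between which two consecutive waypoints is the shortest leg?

R5–R6

Leg distances:
R1→R2: 174.3 mi
R2→R3: 202.6 mi
R3→R4: 120.4 mi
R4→R5: 228.0 mi
R5→R6: 112.3 mi
The shortest leg is R5–R6 at 112.3 mi.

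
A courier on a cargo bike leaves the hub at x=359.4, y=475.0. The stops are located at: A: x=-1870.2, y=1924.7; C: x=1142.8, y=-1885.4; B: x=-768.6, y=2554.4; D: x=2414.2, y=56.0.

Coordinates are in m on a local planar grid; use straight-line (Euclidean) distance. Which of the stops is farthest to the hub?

Distance to each, sorted:
A: 2659.5 m
C: 2487.0 m
B: 2365.6 m
D: 2097.1 m
The farthest is A at 2659.5 m.

A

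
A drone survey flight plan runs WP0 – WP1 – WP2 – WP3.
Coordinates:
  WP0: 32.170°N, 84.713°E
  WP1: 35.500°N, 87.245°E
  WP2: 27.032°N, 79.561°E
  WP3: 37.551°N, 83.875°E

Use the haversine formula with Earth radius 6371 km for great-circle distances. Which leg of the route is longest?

WP2–WP3

Leg distances:
WP0→WP1: 437.9 km
WP1→WP2: 1190.7 km
WP2→WP3: 1237.5 km
The longest leg is WP2–WP3 at 1237.5 km.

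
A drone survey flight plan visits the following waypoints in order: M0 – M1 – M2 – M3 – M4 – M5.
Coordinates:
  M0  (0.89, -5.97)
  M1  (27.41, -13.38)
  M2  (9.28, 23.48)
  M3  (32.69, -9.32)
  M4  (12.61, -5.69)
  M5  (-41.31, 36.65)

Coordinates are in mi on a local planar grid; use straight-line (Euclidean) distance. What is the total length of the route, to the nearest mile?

Leg distances:
M0→M1: 27.5 mi  (cumulative 27.5 mi)
M1→M2: 41.1 mi  (cumulative 68.6 mi)
M2→M3: 40.3 mi  (cumulative 108.9 mi)
M3→M4: 20.4 mi  (cumulative 129.3 mi)
M4→M5: 68.6 mi  (cumulative 197.9 mi)
Total route length ≈ 198 mi.

198 mi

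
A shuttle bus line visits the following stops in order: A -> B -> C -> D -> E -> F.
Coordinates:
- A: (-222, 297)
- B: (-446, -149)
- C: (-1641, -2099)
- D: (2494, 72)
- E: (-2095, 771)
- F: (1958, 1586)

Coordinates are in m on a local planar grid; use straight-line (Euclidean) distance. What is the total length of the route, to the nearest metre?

16232 m

Leg distances:
A→B: 499.1 m  (cumulative 499.1 m)
B→C: 2287.0 m  (cumulative 2786.1 m)
C→D: 4670.3 m  (cumulative 7456.4 m)
D→E: 4641.9 m  (cumulative 12098.3 m)
E→F: 4134.1 m  (cumulative 16232.5 m)
Total route length ≈ 16232 m.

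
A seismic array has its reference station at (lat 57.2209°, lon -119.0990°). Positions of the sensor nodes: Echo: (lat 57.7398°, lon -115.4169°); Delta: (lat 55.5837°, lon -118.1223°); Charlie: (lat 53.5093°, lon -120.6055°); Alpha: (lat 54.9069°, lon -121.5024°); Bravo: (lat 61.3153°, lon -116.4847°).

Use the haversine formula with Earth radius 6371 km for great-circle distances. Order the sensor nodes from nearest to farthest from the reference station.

Delta, Echo, Alpha, Charlie, Bravo

Distance from the reference station at (lat 57.2209°, lon -119.0990°) to each:
Delta (lat 55.5837°, lon -118.1223°): 191.7 km
Echo (lat 57.7398°, lon -115.4169°): 227.5 km
Alpha (lat 54.9069°, lon -121.5024°): 297.4 km
Charlie (lat 53.5093°, lon -120.6055°): 423.5 km
Bravo (lat 61.3153°, lon -116.4847°): 478.8 km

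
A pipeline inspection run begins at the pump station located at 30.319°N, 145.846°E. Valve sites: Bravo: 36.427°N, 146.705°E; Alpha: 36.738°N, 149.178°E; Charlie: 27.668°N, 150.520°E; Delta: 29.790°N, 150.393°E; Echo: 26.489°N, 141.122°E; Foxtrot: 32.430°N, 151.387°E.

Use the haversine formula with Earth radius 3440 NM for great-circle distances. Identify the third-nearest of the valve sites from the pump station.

Foxtrot

Distances from the pump station (30.319°N, 145.846°E):
Delta: 238.4 NM
Charlie: 292.5 NM
Foxtrot: 311.0 NM
Echo: 339.2 NM
Bravo: 369.2 NM
Alpha: 419.8 NM
The third-nearest is Foxtrot at 311.0 NM.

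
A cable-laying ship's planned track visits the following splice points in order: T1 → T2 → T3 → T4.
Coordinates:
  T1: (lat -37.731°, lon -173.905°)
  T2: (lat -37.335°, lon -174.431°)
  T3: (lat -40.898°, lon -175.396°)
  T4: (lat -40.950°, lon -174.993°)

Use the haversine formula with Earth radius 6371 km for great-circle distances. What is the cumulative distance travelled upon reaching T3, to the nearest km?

469 km

Leg distances:
T1→T2: 64.0 km  (cumulative 64.0 km)
T2→T3: 404.8 km  (cumulative 468.8 km)
Cumulative distance at T3 ≈ 469 km.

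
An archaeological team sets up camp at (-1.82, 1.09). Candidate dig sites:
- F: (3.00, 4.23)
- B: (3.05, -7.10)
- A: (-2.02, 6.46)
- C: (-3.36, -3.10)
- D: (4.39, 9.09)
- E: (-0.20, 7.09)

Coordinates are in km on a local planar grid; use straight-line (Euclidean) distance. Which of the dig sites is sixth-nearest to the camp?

D

Distance to each, sorted:
C: 4.5 km
A: 5.4 km
F: 5.8 km
E: 6.2 km
B: 9.5 km
D: 10.1 km
The sixth-nearest is D at 10.1 km.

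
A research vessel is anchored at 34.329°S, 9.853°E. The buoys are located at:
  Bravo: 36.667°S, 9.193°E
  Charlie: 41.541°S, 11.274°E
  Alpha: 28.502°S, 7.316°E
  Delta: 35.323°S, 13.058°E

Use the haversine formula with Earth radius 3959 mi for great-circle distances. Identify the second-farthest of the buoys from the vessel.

Distance to each, sorted:
Charlie: 504.3 mi
Alpha: 429.5 mi
Delta: 194.3 mi
Bravo: 165.8 mi
The second-farthest is Alpha at 429.5 mi.

Alpha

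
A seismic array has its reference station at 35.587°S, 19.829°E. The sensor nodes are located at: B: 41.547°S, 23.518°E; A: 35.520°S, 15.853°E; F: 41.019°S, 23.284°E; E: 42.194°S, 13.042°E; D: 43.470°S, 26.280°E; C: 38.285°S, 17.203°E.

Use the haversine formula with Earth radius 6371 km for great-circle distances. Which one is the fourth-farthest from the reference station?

Distances from the reference station (35.587°S, 19.829°E):
D: 1035.8 km
E: 939.9 km
B: 736.1 km
F: 674.9 km
C: 380.1 km
A: 359.7 km
The fourth-farthest is F at 674.9 km.

F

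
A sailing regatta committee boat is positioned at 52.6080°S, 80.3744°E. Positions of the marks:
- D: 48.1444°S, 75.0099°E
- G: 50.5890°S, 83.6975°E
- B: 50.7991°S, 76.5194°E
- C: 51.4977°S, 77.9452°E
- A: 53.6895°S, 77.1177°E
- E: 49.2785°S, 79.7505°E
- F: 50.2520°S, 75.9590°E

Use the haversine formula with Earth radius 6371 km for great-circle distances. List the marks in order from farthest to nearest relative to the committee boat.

Distance from the committee boat at 52.6080°S, 80.3744°E to each:
D 48.1444°S, 75.0099°E: 625.0 km
F 50.2520°S, 75.9590°E: 402.8 km
E 49.2785°S, 79.7505°E: 372.8 km
B 50.7991°S, 76.5194°E: 333.1 km
G 50.5890°S, 83.6975°E: 321.0 km
A 53.6895°S, 77.1177°E: 248.2 km
C 51.4977°S, 77.9452°E: 206.9 km

D, F, E, B, G, A, C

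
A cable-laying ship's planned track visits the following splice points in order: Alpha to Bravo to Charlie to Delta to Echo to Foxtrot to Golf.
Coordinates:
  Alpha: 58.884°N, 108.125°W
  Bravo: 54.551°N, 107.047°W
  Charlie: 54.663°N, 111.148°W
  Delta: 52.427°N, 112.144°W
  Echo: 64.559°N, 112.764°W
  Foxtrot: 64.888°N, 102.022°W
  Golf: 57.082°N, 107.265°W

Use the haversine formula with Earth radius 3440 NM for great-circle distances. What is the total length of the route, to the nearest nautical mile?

Leg distances:
Alpha→Bravo: 262.6 NM  (cumulative 262.6 NM)
Bravo→Charlie: 142.7 NM  (cumulative 405.3 NM)
Charlie→Delta: 138.9 NM  (cumulative 544.2 NM)
Delta→Echo: 728.6 NM  (cumulative 1272.8 NM)
Echo→Foxtrot: 275.8 NM  (cumulative 1548.6 NM)
Foxtrot→Golf: 492.5 NM  (cumulative 2041.1 NM)
Total route length ≈ 2041 NM.

2041 NM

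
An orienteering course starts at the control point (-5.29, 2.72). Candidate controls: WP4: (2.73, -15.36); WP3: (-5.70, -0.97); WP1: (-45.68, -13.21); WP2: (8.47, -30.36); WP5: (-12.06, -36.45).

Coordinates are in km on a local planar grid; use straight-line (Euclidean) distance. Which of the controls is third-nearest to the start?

WP2

Distances from the start ((-5.29, 2.72)):
WP3: 3.7 km
WP4: 19.8 km
WP2: 35.8 km
WP5: 39.8 km
WP1: 43.4 km
The third-nearest is WP2 at 35.8 km.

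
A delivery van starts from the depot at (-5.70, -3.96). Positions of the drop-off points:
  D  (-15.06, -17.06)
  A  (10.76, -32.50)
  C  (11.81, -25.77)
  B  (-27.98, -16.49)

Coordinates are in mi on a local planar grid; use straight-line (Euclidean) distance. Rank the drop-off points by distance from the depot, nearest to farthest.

Distance from the depot at (-5.70, -3.96) to each:
D (-15.06, -17.06): 16.1 mi
B (-27.98, -16.49): 25.6 mi
C (11.81, -25.77): 28.0 mi
A (10.76, -32.50): 32.9 mi

D, B, C, A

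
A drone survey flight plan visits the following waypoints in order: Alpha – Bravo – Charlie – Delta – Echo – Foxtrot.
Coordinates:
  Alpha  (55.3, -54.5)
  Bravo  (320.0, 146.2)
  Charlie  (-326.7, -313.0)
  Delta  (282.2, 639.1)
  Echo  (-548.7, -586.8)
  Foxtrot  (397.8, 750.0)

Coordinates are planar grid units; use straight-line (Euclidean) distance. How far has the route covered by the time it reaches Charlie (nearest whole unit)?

1125

Leg distances:
Alpha→Bravo: 332.2  (cumulative 332.2)
Bravo→Charlie: 793.1  (cumulative 1125.3)
Cumulative distance at Charlie ≈ 1125.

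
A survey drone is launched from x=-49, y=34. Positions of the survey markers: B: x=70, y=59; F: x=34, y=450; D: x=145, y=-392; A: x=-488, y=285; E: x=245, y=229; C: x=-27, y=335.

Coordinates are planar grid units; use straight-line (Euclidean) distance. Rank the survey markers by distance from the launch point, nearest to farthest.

B, C, E, F, D, A

Distances from the launch point:
B x=70, y=59: 121.6
C x=-27, y=335: 301.8
E x=245, y=229: 352.8
F x=34, y=450: 424.2
D x=145, y=-392: 468.1
A x=-488, y=285: 505.7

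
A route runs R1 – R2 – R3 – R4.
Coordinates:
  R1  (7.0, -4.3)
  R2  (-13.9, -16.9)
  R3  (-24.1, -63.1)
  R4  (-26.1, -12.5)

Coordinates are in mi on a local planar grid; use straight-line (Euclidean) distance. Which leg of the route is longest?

Leg distances:
R1→R2: 24.4 mi
R2→R3: 47.3 mi
R3→R4: 50.6 mi
The longest leg is R3–R4 at 50.6 mi.

R3–R4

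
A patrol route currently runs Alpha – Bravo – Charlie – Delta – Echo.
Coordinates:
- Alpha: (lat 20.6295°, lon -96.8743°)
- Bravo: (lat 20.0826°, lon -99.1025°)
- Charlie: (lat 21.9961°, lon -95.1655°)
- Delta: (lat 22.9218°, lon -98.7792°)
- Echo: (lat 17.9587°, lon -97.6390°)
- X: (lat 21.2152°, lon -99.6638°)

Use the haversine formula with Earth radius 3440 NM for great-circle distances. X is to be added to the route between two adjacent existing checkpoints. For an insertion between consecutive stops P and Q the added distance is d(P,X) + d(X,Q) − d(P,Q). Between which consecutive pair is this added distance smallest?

Added distance for inserting X between each consecutive pair:
Alpha–Bravo: 105.6 NM
Bravo–Charlie: 81.7 NM
Charlie–Delta: 161.0 NM
Delta–Echo: 35.5 NM
Smallest added distance is 35.5 NM, inserting between Delta and Echo.

between Delta and Echo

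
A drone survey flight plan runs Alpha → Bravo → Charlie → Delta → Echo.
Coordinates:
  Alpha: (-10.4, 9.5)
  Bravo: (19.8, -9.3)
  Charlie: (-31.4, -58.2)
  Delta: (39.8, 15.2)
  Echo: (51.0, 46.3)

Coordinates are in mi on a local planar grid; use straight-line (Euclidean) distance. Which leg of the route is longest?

Leg distances:
Alpha→Bravo: 35.6 mi
Bravo→Charlie: 70.8 mi
Charlie→Delta: 102.3 mi
Delta→Echo: 33.1 mi
The longest leg is Charlie–Delta at 102.3 mi.

Charlie–Delta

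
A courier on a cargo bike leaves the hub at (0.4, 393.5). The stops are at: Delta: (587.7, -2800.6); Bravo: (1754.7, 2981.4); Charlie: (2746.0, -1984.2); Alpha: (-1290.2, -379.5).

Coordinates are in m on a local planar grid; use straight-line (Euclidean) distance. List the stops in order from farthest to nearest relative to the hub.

Charlie, Delta, Bravo, Alpha

Distances from the hub:
Charlie (2746.0, -1984.2): 3632.0 m
Delta (587.7, -2800.6): 3247.6 m
Bravo (1754.7, 2981.4): 3126.5 m
Alpha (-1290.2, -379.5): 1504.4 m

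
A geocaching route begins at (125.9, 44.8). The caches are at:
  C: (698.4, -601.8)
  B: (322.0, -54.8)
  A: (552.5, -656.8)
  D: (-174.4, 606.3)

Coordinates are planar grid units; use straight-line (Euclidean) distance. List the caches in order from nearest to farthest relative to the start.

B, D, A, C

Computing each straight-line distance from (125.9, 44.8):
B (322.0, -54.8): 219.9
D (-174.4, 606.3): 636.8
A (552.5, -656.8): 821.1
C (698.4, -601.8): 863.6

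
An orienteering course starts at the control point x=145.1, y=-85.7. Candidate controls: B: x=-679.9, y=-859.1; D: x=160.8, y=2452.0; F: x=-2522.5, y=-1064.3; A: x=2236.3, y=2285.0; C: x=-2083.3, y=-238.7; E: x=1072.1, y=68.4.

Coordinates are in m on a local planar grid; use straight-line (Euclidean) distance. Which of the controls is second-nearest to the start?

Distances from the start (x=145.1, y=-85.7):
E: 939.7 m
B: 1130.8 m
C: 2233.6 m
D: 2537.7 m
F: 2841.4 m
A: 3161.2 m
The second-nearest is B at 1130.8 m.

B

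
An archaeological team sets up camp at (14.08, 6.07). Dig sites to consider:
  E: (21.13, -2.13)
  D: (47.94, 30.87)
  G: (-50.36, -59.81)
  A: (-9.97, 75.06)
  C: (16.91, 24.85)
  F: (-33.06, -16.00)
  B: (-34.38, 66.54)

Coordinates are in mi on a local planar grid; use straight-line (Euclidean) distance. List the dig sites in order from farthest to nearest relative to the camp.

G, B, A, F, D, C, E

Computing each straight-line distance from (14.08, 6.07):
G (-50.36, -59.81): 92.2 mi
B (-34.38, 66.54): 77.5 mi
A (-9.97, 75.06): 73.1 mi
F (-33.06, -16.00): 52.1 mi
D (47.94, 30.87): 42.0 mi
C (16.91, 24.85): 19.0 mi
E (21.13, -2.13): 10.8 mi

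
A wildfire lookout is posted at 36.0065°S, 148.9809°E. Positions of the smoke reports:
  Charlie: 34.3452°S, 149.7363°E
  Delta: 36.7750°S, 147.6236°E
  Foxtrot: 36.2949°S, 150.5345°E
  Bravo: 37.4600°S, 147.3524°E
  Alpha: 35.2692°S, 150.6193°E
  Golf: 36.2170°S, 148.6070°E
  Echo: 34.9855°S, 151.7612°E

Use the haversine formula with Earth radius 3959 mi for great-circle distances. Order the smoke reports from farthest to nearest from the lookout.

Echo, Bravo, Charlie, Alpha, Delta, Foxtrot, Golf

Computing each great-circle distance from 36.0065°S, 148.9809°E:
Echo 34.9855°S, 151.7612°E: 171.6 mi
Bravo 37.4600°S, 147.3524°E: 135.0 mi
Charlie 34.3452°S, 149.7363°E: 122.5 mi
Alpha 35.2692°S, 150.6193°E: 105.2 mi
Delta 36.7750°S, 147.6236°E: 92.3 mi
Foxtrot 36.2949°S, 150.5345°E: 88.9 mi
Golf 36.2170°S, 148.6070°E: 25.4 mi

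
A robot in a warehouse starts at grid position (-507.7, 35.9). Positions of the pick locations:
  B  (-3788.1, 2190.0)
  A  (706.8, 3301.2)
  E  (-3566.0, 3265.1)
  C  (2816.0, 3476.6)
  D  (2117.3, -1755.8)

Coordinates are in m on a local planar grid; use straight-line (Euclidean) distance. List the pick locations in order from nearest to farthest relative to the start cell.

Distances from the start cell:
D (2117.3, -1755.8): 3178.2 m
A (706.8, 3301.2): 3483.8 m
B (-3788.1, 2190.0): 3924.4 m
E (-3566.0, 3265.1): 4447.6 m
C (2816.0, 3476.6): 4783.9 m

D, A, B, E, C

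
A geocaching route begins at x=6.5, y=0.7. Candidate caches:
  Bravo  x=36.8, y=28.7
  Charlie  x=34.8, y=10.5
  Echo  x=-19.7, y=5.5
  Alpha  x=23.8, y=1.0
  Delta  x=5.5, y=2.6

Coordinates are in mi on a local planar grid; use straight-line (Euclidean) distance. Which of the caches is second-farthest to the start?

Distance to each, sorted:
Bravo: 41.3 mi
Charlie: 29.9 mi
Echo: 26.6 mi
Alpha: 17.3 mi
Delta: 2.1 mi
The second-farthest is Charlie at 29.9 mi.

Charlie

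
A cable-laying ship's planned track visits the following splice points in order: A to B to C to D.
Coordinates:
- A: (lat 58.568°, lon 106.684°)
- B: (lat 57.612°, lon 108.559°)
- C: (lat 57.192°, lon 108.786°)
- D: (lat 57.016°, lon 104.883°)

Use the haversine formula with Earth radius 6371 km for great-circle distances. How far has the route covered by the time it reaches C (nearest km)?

Leg distances:
A→B: 153.1 km  (cumulative 153.1 km)
B→C: 48.6 km  (cumulative 201.7 km)
Cumulative distance at C ≈ 202 km.

202 km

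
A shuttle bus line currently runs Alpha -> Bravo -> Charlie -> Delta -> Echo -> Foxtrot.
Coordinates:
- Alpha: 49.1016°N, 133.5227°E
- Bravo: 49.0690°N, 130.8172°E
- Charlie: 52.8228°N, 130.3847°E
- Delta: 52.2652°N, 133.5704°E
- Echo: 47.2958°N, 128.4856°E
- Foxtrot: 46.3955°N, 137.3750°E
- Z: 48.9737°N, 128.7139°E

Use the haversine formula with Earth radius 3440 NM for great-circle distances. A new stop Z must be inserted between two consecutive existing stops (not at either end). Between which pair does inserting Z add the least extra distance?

Added distance for inserting Z between each consecutive pair:
Alpha–Bravo: 166.0 NM
Bravo–Charlie: 96.6 NM
Charlie–Delta: 389.1 NM
Delta–Echo: 14.3 NM
Echo–Foxtrot: 114.8 NM
Smallest added distance is 14.3 NM, inserting between Delta and Echo.

between Delta and Echo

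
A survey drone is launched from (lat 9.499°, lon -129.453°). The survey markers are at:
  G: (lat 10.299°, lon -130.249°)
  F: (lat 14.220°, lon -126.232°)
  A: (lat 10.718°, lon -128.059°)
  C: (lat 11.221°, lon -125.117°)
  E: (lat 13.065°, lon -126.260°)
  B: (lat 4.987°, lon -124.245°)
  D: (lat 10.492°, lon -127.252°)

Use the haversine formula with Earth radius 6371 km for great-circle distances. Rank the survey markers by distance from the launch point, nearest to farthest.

G, A, D, C, E, F, B

Distance from the launch point at (lat 9.499°, lon -129.453°) to each:
G (lat 10.299°, lon -130.249°): 124.6 km
A (lat 10.718°, lon -128.059°): 204.1 km
D (lat 10.492°, lon -127.252°): 265.1 km
C (lat 11.221°, lon -125.117°): 511.5 km
E (lat 13.065°, lon -126.260°): 527.7 km
F (lat 14.220°, lon -126.232°): 631.2 km
B (lat 4.987°, lon -124.245°): 762.6 km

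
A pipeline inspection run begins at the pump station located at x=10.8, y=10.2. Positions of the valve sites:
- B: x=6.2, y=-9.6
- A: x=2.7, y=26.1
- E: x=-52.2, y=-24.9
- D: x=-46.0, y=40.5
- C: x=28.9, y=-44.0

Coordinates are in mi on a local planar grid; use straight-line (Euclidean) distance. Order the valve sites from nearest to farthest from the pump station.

Computing each straight-line distance from x=10.8, y=10.2:
A x=2.7, y=26.1: 17.8 mi
B x=6.2, y=-9.6: 20.3 mi
C x=28.9, y=-44.0: 57.1 mi
D x=-46.0, y=40.5: 64.4 mi
E x=-52.2, y=-24.9: 72.1 mi

A, B, C, D, E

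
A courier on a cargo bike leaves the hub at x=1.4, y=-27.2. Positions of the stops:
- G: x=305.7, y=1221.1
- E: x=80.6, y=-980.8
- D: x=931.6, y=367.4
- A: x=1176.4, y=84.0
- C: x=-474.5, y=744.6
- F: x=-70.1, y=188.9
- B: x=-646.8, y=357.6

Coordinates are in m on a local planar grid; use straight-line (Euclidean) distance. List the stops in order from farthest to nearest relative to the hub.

G, A, D, E, C, B, F

Distance from the hub at x=1.4, y=-27.2 to each:
G x=305.7, y=1221.1: 1284.9 m
A x=1176.4, y=84.0: 1180.3 m
D x=931.6, y=367.4: 1010.4 m
E x=80.6, y=-980.8: 956.9 m
C x=-474.5, y=744.6: 906.7 m
B x=-646.8, y=357.6: 753.8 m
F x=-70.1, y=188.9: 227.6 m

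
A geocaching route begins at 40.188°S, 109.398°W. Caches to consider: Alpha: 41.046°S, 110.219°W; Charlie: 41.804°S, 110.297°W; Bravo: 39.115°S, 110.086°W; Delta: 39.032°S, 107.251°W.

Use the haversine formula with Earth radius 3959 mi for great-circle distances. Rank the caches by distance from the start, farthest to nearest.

Delta, Charlie, Bravo, Alpha

Computing each great-circle distance from 40.188°S, 109.398°W:
Delta 39.032°S, 107.251°W: 139.4 mi
Charlie 41.804°S, 110.297°W: 121.1 mi
Bravo 39.115°S, 110.086°W: 82.7 mi
Alpha 41.046°S, 110.219°W: 73.3 mi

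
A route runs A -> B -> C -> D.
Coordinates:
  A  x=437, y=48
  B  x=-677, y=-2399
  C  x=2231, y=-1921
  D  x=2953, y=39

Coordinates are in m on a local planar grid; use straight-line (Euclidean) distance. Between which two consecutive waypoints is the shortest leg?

C–D

Leg distances:
A→B: 2688.6 m
B→C: 2947.0 m
C→D: 2088.8 m
The shortest leg is C–D at 2088.8 m.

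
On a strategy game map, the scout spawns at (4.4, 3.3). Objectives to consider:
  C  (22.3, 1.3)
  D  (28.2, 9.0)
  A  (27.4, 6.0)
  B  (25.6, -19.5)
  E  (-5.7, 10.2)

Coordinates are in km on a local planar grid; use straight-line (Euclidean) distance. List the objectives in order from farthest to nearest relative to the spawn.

B, D, A, C, E

Computing each straight-line distance from (4.4, 3.3):
B (25.6, -19.5): 31.1 km
D (28.2, 9.0): 24.5 km
A (27.4, 6.0): 23.2 km
C (22.3, 1.3): 18.0 km
E (-5.7, 10.2): 12.2 km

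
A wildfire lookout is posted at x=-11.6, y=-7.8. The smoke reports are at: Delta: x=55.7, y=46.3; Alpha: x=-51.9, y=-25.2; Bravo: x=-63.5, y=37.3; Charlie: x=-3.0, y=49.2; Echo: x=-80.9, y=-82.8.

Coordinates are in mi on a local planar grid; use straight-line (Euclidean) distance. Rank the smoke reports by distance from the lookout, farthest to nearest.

Computing each straight-line distance from x=-11.6, y=-7.8:
Echo x=-80.9, y=-82.8: 102.1 mi
Delta x=55.7, y=46.3: 86.3 mi
Bravo x=-63.5, y=37.3: 68.8 mi
Charlie x=-3.0, y=49.2: 57.6 mi
Alpha x=-51.9, y=-25.2: 43.9 mi

Echo, Delta, Bravo, Charlie, Alpha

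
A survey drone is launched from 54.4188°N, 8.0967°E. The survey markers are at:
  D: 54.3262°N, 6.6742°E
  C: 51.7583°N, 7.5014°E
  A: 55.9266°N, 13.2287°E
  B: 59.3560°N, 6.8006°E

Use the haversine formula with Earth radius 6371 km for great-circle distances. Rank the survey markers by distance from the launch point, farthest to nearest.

Distance from the launch point at 54.4188°N, 8.0967°E to each:
B 59.3560°N, 6.8006°E: 554.6 km
A 55.9266°N, 13.2287°E: 366.4 km
C 51.7583°N, 7.5014°E: 298.5 km
D 54.3262°N, 6.6742°E: 92.7 km

B, A, C, D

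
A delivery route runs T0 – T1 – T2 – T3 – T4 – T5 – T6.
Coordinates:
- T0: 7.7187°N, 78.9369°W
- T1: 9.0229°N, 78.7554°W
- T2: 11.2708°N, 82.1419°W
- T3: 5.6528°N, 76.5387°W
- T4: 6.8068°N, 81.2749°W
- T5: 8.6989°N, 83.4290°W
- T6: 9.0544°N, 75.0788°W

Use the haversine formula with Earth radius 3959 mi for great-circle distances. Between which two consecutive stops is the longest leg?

Leg distances:
T0→T1: 91.0 mi
T1→T2: 277.8 mi
T2→T3: 545.2 mi
T3→T4: 335.0 mi
T4→T5: 197.1 mi
T5→T6: 570.6 mi
The longest leg is T5–T6 at 570.6 mi.

T5–T6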